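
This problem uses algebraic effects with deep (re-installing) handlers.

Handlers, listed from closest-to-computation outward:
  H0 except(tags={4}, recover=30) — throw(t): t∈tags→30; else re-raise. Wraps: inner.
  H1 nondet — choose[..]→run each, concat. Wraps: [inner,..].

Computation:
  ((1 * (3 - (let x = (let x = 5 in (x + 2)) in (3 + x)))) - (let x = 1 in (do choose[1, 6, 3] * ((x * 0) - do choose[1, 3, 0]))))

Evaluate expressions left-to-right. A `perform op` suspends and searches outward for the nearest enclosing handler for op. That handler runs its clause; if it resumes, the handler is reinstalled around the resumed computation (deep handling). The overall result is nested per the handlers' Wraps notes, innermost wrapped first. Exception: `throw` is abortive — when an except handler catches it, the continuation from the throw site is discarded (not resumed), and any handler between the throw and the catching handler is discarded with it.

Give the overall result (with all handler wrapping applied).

Evaluation trace:
choose[1, 6, 3] @ H1
  branch[0] choose=1:
    choose[1, 3, 0] @ H1
      branch[0] choose=1:
        H0 returns -6
        H1 returns [-6]
      branch[1] choose=3:
        H0 returns -4
        H1 returns [-4]
      branch[2] choose=0:
        H0 returns -7
        H1 returns [-7]
  branch[1] choose=6:
    choose[1, 3, 0] @ H1
      branch[0] choose=1:
        H0 returns -1
        H1 returns [-1]
      branch[1] choose=3:
        H0 returns 11
        H1 returns [11]
      branch[2] choose=0:
        H0 returns -7
        H1 returns [-7]
  branch[2] choose=3:
    choose[1, 3, 0] @ H1
      branch[0] choose=1:
        H0 returns -4
        H1 returns [-4]
      branch[1] choose=3:
        H0 returns 2
        H1 returns [2]
      branch[2] choose=0:
        H0 returns -7
        H1 returns [-7]
= [-6, -4, -7, -1, 11, -7, -4, 2, -7]

Answer: [-6, -4, -7, -1, 11, -7, -4, 2, -7]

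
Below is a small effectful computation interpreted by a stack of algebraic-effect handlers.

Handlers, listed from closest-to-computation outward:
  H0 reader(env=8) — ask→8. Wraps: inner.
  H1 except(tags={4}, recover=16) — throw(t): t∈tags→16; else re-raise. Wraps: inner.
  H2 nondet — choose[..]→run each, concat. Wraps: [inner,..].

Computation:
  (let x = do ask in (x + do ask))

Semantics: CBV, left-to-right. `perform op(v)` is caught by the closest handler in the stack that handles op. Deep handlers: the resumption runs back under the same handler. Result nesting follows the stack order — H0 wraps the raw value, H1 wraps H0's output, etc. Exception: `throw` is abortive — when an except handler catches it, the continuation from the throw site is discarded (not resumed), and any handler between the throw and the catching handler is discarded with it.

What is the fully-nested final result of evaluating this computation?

Answer: [16]

Evaluation trace:
ask @ H0 ⇒ 8
ask @ H0 ⇒ 8
H0 returns 16
H1 returns 16
H2 returns [16]
= [16]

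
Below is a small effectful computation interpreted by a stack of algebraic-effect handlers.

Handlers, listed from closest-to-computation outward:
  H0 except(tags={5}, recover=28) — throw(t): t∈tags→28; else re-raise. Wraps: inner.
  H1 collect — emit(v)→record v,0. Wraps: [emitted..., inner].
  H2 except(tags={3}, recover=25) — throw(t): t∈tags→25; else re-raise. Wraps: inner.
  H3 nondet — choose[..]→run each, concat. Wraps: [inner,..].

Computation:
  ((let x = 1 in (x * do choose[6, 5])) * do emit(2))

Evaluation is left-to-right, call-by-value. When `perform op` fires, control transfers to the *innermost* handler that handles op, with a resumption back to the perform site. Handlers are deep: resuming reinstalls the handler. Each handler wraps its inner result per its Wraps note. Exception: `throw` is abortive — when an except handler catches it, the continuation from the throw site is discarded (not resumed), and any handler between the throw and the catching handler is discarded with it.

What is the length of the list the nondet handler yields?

Evaluation trace:
choose[6, 5] @ H3
  branch[0] choose=6:
    emit(2) @ H1 ⇒ out+=2
    H0 returns 0
    H1 returns [2, 0]
    H2 returns [2, 0]
    H3 returns [[2, 0]]
  branch[1] choose=5:
    emit(2) @ H1 ⇒ out+=2
    H0 returns 0
    H1 returns [2, 0]
    H2 returns [2, 0]
    H3 returns [[2, 0]]
= [[2, 0], [2, 0]]

Answer: 2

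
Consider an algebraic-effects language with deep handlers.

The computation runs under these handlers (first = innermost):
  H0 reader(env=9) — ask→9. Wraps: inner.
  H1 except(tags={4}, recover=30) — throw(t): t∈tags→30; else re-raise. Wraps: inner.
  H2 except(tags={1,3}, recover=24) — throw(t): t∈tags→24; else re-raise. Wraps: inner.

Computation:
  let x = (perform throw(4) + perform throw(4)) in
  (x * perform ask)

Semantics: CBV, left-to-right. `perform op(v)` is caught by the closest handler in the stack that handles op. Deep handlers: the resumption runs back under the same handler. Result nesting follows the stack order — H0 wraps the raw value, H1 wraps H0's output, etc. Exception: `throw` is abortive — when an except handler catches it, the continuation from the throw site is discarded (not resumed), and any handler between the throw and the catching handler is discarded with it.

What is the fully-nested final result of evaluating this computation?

Working:
throw(4) @ H1 caught ⇒ 30
H2 returns 30
= 30

Answer: 30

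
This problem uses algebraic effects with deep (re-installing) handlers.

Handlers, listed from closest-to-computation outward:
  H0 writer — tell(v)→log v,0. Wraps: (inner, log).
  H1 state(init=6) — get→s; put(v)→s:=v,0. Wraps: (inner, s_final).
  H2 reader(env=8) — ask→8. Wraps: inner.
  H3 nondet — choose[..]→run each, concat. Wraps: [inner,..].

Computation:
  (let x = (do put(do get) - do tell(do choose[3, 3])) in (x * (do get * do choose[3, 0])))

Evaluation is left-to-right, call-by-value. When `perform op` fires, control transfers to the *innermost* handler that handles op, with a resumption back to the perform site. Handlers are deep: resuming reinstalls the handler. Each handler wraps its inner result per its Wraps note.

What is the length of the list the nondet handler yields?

Evaluation trace:
get @ H1 ⇒ 6
put(6) @ H1 ⇒ s:=6
choose[3, 3] @ H3
  branch[0] choose=3:
    tell(3) @ H0 ⇒ log+=3
    get @ H1 ⇒ 6
    choose[3, 0] @ H3
      branch[0] choose=3:
        H0 returns (0, (3))
        H1 returns ((0, (3)), 6)
        H2 returns ((0, (3)), 6)
        H3 returns [((0, (3)), 6)]
      branch[1] choose=0:
        H0 returns (0, (3))
        H1 returns ((0, (3)), 6)
        H2 returns ((0, (3)), 6)
        H3 returns [((0, (3)), 6)]
  branch[1] choose=3:
    tell(3) @ H0 ⇒ log+=3
    get @ H1 ⇒ 6
    choose[3, 0] @ H3
      branch[0] choose=3:
        H0 returns (0, (3))
        H1 returns ((0, (3)), 6)
        H2 returns ((0, (3)), 6)
        H3 returns [((0, (3)), 6)]
      branch[1] choose=0:
        H0 returns (0, (3))
        H1 returns ((0, (3)), 6)
        H2 returns ((0, (3)), 6)
        H3 returns [((0, (3)), 6)]
= [((0, (3)), 6), ((0, (3)), 6), ((0, (3)), 6), ((0, (3)), 6)]

Answer: 4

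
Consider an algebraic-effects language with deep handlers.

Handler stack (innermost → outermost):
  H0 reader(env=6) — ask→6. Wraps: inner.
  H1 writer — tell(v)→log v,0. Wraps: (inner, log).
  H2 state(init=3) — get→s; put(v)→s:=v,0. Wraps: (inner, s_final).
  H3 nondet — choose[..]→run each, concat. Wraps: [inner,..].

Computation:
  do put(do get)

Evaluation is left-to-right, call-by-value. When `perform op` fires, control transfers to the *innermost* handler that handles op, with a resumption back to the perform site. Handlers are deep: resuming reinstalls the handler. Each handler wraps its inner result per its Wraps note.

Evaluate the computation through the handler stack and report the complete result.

Answer: [((0, ()), 3)]

Evaluation trace:
get @ H2 ⇒ 3
put(3) @ H2 ⇒ s:=3
H0 returns 0
H1 returns (0, ())
H2 returns ((0, ()), 3)
H3 returns [((0, ()), 3)]
= [((0, ()), 3)]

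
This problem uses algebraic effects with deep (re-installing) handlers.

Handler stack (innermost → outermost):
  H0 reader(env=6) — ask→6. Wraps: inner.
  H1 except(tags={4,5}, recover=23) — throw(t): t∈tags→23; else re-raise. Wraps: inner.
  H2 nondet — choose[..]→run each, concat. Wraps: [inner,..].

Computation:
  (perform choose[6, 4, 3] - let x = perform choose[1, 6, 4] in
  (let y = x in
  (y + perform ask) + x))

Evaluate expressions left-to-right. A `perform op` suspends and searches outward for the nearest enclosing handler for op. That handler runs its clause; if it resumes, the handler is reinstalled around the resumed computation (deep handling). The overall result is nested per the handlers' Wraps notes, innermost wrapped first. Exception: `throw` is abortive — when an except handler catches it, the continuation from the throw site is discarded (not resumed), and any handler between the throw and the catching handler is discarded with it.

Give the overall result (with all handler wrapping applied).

Answer: [-2, -12, -8, -4, -14, -10, -5, -15, -11]

Step-by-step:
choose[6, 4, 3] @ H2
  branch[0] choose=6:
    choose[1, 6, 4] @ H2
      branch[0] choose=1:
        ask @ H0 ⇒ 6
        H0 returns -2
        H1 returns -2
        H2 returns [-2]
      branch[1] choose=6:
        ask @ H0 ⇒ 6
        H0 returns -12
        H1 returns -12
        H2 returns [-12]
      branch[2] choose=4:
        ask @ H0 ⇒ 6
        H0 returns -8
        H1 returns -8
        H2 returns [-8]
  branch[1] choose=4:
    choose[1, 6, 4] @ H2
      branch[0] choose=1:
        ask @ H0 ⇒ 6
        H0 returns -4
        H1 returns -4
        H2 returns [-4]
      branch[1] choose=6:
        ask @ H0 ⇒ 6
        H0 returns -14
        H1 returns -14
        H2 returns [-14]
      branch[2] choose=4:
        ask @ H0 ⇒ 6
        H0 returns -10
        H1 returns -10
        H2 returns [-10]
  branch[2] choose=3:
    choose[1, 6, 4] @ H2
      branch[0] choose=1:
        ask @ H0 ⇒ 6
        H0 returns -5
        H1 returns -5
        H2 returns [-5]
      branch[1] choose=6:
        ask @ H0 ⇒ 6
        H0 returns -15
        H1 returns -15
        H2 returns [-15]
      branch[2] choose=4:
        ask @ H0 ⇒ 6
        H0 returns -11
        H1 returns -11
        H2 returns [-11]
= [-2, -12, -8, -4, -14, -10, -5, -15, -11]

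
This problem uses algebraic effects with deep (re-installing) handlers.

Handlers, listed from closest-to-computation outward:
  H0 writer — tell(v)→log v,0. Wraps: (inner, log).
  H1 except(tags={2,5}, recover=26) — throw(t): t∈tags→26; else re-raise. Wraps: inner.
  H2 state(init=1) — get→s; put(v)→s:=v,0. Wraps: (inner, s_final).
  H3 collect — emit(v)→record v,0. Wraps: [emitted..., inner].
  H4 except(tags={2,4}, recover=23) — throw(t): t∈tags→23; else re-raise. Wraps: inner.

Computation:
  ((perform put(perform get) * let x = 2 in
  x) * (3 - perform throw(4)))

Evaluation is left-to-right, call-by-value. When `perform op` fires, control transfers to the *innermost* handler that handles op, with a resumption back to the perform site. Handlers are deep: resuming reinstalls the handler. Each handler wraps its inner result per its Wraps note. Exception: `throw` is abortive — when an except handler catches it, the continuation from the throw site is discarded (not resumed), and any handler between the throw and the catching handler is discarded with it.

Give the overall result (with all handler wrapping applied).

Answer: 23

Working:
get @ H2 ⇒ 1
put(1) @ H2 ⇒ s:=1
throw(4) @ H1 re-raised
throw(4) @ H4 caught ⇒ 23
= 23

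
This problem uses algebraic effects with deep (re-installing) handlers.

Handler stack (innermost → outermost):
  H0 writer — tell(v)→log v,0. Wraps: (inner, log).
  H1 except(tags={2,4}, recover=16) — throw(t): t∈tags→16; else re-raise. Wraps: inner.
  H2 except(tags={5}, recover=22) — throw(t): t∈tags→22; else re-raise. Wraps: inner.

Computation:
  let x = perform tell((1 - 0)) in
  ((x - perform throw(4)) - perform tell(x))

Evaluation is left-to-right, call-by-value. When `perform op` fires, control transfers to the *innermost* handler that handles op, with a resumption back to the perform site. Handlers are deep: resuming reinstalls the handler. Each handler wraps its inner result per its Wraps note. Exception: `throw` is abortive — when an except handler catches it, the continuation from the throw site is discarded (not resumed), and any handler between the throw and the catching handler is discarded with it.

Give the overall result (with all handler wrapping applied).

Answer: 16

Step-by-step:
tell(1) @ H0 ⇒ log+=1
throw(4) @ H1 caught ⇒ 16
H2 returns 16
= 16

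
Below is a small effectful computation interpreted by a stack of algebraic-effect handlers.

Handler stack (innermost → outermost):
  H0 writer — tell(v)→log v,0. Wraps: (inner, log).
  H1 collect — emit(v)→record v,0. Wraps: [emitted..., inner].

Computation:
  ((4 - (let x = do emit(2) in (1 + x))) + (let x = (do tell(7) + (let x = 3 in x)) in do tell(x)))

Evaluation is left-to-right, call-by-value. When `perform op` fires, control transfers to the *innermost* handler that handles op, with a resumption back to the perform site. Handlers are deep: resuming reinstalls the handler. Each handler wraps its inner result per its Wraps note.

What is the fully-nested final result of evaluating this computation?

Step-by-step:
emit(2) @ H1 ⇒ out+=2
tell(7) @ H0 ⇒ log+=7
tell(3) @ H0 ⇒ log+=3
H0 returns (3, (7, 3))
H1 returns [2, (3, (7, 3))]
= [2, (3, (7, 3))]

Answer: [2, (3, (7, 3))]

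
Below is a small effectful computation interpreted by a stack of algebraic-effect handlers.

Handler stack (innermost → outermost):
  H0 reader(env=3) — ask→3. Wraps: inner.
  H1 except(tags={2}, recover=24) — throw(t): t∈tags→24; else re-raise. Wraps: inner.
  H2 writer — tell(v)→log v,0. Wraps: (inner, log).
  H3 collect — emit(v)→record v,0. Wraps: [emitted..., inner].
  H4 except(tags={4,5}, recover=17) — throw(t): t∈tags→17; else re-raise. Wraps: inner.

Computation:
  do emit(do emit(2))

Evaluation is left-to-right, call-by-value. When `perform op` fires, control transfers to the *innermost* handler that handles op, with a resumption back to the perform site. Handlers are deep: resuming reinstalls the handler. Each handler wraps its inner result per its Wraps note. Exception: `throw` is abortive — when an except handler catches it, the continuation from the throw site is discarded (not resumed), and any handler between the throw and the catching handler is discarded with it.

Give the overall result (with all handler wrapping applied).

Evaluation trace:
emit(2) @ H3 ⇒ out+=2
emit(0) @ H3 ⇒ out+=0
H0 returns 0
H1 returns 0
H2 returns (0, ())
H3 returns [2, 0, (0, ())]
H4 returns [2, 0, (0, ())]
= [2, 0, (0, ())]

Answer: [2, 0, (0, ())]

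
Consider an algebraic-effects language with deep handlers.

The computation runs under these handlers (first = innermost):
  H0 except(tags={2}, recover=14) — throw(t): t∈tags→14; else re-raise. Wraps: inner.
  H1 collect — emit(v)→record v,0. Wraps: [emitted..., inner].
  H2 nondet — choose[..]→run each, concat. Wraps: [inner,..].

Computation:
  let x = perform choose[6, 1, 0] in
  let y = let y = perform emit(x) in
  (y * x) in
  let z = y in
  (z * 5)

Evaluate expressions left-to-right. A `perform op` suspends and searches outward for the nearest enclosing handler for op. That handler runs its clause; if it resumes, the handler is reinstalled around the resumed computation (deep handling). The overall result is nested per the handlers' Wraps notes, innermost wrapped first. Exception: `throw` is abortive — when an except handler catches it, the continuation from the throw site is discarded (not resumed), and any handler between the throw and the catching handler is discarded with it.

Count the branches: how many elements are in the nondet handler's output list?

Answer: 3

Step-by-step:
choose[6, 1, 0] @ H2
  branch[0] choose=6:
    emit(6) @ H1 ⇒ out+=6
    H0 returns 0
    H1 returns [6, 0]
    H2 returns [[6, 0]]
  branch[1] choose=1:
    emit(1) @ H1 ⇒ out+=1
    H0 returns 0
    H1 returns [1, 0]
    H2 returns [[1, 0]]
  branch[2] choose=0:
    emit(0) @ H1 ⇒ out+=0
    H0 returns 0
    H1 returns [0, 0]
    H2 returns [[0, 0]]
= [[6, 0], [1, 0], [0, 0]]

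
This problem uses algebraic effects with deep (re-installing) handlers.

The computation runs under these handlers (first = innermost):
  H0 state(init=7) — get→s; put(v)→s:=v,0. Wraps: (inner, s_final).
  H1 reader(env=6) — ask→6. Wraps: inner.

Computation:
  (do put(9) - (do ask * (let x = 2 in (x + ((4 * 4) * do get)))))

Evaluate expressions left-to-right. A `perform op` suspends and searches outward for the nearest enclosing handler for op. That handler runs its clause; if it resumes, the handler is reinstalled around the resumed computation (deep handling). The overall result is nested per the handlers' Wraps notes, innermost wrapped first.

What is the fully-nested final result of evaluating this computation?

Evaluation trace:
put(9) @ H0 ⇒ s:=9
ask @ H1 ⇒ 6
get @ H0 ⇒ 9
H0 returns (-876, 9)
H1 returns (-876, 9)
= (-876, 9)

Answer: (-876, 9)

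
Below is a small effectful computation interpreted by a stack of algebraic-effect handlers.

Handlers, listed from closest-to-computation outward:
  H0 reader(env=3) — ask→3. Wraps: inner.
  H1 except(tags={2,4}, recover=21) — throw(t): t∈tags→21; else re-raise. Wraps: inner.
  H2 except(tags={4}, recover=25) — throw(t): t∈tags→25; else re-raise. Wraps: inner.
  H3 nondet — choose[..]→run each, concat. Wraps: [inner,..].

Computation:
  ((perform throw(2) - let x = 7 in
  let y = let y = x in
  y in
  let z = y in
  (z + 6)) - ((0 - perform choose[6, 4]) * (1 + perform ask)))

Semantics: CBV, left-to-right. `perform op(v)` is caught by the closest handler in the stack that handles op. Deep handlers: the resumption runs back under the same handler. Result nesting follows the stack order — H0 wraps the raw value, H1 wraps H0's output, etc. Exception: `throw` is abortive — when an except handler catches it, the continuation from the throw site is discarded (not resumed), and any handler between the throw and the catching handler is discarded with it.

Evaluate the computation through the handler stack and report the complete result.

Working:
throw(2) @ H1 caught ⇒ 21
H2 returns 21
H3 returns [21]
= [21]

Answer: [21]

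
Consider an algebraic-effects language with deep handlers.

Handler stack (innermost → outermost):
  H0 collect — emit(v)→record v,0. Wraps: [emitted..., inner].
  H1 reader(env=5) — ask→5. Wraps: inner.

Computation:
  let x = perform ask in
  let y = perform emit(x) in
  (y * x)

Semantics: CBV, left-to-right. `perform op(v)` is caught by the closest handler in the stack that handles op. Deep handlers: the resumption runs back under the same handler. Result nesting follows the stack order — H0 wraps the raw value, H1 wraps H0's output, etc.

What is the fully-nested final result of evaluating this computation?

Answer: [5, 0]

Evaluation trace:
ask @ H1 ⇒ 5
emit(5) @ H0 ⇒ out+=5
H0 returns [5, 0]
H1 returns [5, 0]
= [5, 0]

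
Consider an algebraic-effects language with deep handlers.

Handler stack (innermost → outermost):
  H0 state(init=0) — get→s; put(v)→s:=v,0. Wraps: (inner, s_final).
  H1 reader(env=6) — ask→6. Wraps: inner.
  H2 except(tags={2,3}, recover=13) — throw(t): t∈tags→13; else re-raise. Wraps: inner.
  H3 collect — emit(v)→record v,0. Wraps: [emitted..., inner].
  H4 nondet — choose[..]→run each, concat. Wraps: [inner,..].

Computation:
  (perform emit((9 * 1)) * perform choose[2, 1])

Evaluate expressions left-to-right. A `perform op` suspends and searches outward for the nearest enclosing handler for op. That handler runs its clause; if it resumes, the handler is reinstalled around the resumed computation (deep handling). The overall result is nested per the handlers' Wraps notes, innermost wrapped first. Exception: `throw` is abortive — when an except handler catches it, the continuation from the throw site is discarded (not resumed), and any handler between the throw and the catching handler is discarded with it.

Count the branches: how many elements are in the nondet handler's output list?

Working:
emit(9) @ H3 ⇒ out+=9
choose[2, 1] @ H4
  branch[0] choose=2:
    H0 returns (0, 0)
    H1 returns (0, 0)
    H2 returns (0, 0)
    H3 returns [9, (0, 0)]
    H4 returns [[9, (0, 0)]]
  branch[1] choose=1:
    H0 returns (0, 0)
    H1 returns (0, 0)
    H2 returns (0, 0)
    H3 returns [9, (0, 0)]
    H4 returns [[9, (0, 0)]]
= [[9, (0, 0)], [9, (0, 0)]]

Answer: 2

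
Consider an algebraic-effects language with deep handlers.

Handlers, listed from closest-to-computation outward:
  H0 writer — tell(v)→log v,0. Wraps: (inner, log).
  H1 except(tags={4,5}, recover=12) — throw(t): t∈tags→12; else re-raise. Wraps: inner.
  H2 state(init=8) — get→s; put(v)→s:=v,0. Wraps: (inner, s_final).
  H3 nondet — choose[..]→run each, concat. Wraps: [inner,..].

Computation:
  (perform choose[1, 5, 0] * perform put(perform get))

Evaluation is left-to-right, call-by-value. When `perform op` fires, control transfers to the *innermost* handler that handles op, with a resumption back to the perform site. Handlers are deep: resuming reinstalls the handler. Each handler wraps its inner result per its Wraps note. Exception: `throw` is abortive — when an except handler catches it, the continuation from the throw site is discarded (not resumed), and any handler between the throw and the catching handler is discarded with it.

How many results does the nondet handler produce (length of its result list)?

Answer: 3

Evaluation trace:
choose[1, 5, 0] @ H3
  branch[0] choose=1:
    get @ H2 ⇒ 8
    put(8) @ H2 ⇒ s:=8
    H0 returns (0, ())
    H1 returns (0, ())
    H2 returns ((0, ()), 8)
    H3 returns [((0, ()), 8)]
  branch[1] choose=5:
    get @ H2 ⇒ 8
    put(8) @ H2 ⇒ s:=8
    H0 returns (0, ())
    H1 returns (0, ())
    H2 returns ((0, ()), 8)
    H3 returns [((0, ()), 8)]
  branch[2] choose=0:
    get @ H2 ⇒ 8
    put(8) @ H2 ⇒ s:=8
    H0 returns (0, ())
    H1 returns (0, ())
    H2 returns ((0, ()), 8)
    H3 returns [((0, ()), 8)]
= [((0, ()), 8), ((0, ()), 8), ((0, ()), 8)]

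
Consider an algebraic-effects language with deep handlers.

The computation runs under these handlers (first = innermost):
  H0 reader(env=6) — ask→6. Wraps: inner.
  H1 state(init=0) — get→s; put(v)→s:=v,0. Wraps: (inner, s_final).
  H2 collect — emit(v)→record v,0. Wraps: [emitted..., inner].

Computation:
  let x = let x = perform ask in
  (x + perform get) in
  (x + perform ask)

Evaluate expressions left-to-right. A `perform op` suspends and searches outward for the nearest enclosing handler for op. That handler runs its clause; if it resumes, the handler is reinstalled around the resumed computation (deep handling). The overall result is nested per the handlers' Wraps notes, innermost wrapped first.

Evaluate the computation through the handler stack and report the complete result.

Answer: [(12, 0)]

Evaluation trace:
ask @ H0 ⇒ 6
get @ H1 ⇒ 0
ask @ H0 ⇒ 6
H0 returns 12
H1 returns (12, 0)
H2 returns [(12, 0)]
= [(12, 0)]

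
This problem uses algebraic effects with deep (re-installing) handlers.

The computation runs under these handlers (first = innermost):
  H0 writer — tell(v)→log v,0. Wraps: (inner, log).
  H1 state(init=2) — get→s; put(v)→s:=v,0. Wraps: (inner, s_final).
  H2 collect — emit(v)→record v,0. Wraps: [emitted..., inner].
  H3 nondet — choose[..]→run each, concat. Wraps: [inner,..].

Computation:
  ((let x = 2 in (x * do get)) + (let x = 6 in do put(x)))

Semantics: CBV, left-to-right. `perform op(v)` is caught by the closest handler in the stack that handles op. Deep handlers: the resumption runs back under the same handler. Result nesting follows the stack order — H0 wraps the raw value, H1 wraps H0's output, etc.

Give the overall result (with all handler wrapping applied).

Answer: [[((4, ()), 6)]]

Working:
get @ H1 ⇒ 2
put(6) @ H1 ⇒ s:=6
H0 returns (4, ())
H1 returns ((4, ()), 6)
H2 returns [((4, ()), 6)]
H3 returns [[((4, ()), 6)]]
= [[((4, ()), 6)]]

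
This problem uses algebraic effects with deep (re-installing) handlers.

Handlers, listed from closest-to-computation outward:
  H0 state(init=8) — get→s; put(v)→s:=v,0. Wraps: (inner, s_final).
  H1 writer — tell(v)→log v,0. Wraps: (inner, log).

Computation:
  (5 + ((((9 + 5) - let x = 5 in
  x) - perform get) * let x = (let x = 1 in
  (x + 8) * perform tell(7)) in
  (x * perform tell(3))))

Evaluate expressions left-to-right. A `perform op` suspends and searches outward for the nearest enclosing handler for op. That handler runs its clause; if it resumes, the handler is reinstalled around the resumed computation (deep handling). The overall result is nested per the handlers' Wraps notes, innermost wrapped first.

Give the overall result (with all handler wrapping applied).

Evaluation trace:
get @ H0 ⇒ 8
tell(7) @ H1 ⇒ log+=7
tell(3) @ H1 ⇒ log+=3
H0 returns (5, 8)
H1 returns ((5, 8), (7, 3))
= ((5, 8), (7, 3))

Answer: ((5, 8), (7, 3))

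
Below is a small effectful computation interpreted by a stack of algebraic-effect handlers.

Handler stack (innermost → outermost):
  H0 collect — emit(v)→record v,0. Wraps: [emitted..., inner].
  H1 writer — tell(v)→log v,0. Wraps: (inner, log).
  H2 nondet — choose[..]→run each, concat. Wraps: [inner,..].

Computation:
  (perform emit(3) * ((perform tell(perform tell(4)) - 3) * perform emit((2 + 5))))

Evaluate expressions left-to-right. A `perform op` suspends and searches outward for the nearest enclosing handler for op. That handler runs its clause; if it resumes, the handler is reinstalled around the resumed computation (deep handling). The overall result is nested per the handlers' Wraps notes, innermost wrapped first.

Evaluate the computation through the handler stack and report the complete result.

Working:
emit(3) @ H0 ⇒ out+=3
tell(4) @ H1 ⇒ log+=4
tell(0) @ H1 ⇒ log+=0
emit(7) @ H0 ⇒ out+=7
H0 returns [3, 7, 0]
H1 returns ([3, 7, 0], (4, 0))
H2 returns [([3, 7, 0], (4, 0))]
= [([3, 7, 0], (4, 0))]

Answer: [([3, 7, 0], (4, 0))]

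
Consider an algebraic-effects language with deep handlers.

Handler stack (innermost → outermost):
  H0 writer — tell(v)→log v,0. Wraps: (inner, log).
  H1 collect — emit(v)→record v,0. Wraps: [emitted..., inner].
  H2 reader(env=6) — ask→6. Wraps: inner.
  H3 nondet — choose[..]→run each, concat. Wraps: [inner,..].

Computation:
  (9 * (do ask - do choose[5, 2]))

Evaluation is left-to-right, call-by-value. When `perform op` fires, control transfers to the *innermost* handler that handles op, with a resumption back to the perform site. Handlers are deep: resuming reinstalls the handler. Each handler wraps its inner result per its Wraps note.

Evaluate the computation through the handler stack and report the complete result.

Working:
ask @ H2 ⇒ 6
choose[5, 2] @ H3
  branch[0] choose=5:
    H0 returns (9, ())
    H1 returns [(9, ())]
    H2 returns [(9, ())]
    H3 returns [[(9, ())]]
  branch[1] choose=2:
    H0 returns (36, ())
    H1 returns [(36, ())]
    H2 returns [(36, ())]
    H3 returns [[(36, ())]]
= [[(9, ())], [(36, ())]]

Answer: [[(9, ())], [(36, ())]]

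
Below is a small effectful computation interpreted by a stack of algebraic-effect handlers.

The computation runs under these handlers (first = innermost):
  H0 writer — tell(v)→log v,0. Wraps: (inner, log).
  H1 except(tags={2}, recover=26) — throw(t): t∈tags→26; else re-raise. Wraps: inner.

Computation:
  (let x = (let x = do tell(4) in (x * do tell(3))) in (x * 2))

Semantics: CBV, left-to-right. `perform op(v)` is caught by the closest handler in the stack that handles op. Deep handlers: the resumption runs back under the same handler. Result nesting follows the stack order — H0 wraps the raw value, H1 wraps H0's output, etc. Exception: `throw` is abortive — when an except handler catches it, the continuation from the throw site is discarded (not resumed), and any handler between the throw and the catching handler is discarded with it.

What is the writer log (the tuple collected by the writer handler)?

Answer: (4, 3)

Evaluation trace:
tell(4) @ H0 ⇒ log+=4
tell(3) @ H0 ⇒ log+=3
H0 returns (0, (4, 3))
H1 returns (0, (4, 3))
= (0, (4, 3))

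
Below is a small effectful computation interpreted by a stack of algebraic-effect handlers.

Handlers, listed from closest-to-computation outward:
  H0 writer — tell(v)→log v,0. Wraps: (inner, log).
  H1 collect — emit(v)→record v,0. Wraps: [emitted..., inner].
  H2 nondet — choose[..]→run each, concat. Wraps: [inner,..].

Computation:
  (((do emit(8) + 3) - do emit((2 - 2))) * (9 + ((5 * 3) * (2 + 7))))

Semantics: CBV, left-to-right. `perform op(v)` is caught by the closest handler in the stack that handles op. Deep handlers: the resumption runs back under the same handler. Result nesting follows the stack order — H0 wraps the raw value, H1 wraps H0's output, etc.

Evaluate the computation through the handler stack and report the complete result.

Working:
emit(8) @ H1 ⇒ out+=8
emit(0) @ H1 ⇒ out+=0
H0 returns (432, ())
H1 returns [8, 0, (432, ())]
H2 returns [[8, 0, (432, ())]]
= [[8, 0, (432, ())]]

Answer: [[8, 0, (432, ())]]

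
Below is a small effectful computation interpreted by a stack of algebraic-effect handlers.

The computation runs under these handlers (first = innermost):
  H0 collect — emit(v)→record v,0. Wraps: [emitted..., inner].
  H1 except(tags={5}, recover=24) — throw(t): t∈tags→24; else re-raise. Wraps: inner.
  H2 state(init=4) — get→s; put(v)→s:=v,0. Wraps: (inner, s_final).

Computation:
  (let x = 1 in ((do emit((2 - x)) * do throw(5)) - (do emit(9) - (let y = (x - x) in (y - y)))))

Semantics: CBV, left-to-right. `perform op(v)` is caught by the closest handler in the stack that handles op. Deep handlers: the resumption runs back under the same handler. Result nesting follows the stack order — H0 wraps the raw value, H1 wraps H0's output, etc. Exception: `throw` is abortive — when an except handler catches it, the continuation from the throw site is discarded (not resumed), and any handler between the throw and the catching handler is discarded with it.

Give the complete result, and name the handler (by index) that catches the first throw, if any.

Answer: (24, 4) ; first throw caught by: H1

Evaluation trace:
emit(1) @ H0 ⇒ out+=1
throw(5) @ H1 caught ⇒ 24
H2 returns (24, 4)
= (24, 4)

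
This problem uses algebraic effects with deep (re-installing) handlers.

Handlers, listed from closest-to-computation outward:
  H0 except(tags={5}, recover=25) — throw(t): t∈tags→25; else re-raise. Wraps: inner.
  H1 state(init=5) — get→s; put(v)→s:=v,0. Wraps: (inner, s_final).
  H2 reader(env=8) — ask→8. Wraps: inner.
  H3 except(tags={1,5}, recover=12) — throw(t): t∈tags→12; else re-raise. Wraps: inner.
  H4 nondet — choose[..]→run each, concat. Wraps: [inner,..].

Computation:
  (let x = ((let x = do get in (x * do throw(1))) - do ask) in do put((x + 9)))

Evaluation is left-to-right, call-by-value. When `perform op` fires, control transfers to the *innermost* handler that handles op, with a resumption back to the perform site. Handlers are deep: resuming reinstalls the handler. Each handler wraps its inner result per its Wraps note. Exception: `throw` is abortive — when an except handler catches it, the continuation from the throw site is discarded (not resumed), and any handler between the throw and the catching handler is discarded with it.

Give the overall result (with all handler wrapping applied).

Answer: [12]

Evaluation trace:
get @ H1 ⇒ 5
throw(1) @ H0 re-raised
throw(1) @ H3 caught ⇒ 12
H4 returns [12]
= [12]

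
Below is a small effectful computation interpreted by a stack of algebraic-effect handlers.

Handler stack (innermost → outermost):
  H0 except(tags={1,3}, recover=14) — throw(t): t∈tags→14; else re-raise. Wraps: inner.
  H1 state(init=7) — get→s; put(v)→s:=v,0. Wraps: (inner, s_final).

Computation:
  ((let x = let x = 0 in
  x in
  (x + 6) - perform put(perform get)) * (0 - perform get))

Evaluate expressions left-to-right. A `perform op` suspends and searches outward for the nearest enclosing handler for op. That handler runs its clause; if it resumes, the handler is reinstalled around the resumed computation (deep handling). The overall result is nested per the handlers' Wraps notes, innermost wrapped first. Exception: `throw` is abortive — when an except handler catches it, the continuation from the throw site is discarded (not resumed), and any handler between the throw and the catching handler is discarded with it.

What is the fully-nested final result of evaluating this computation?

Working:
get @ H1 ⇒ 7
put(7) @ H1 ⇒ s:=7
get @ H1 ⇒ 7
H0 returns -42
H1 returns (-42, 7)
= (-42, 7)

Answer: (-42, 7)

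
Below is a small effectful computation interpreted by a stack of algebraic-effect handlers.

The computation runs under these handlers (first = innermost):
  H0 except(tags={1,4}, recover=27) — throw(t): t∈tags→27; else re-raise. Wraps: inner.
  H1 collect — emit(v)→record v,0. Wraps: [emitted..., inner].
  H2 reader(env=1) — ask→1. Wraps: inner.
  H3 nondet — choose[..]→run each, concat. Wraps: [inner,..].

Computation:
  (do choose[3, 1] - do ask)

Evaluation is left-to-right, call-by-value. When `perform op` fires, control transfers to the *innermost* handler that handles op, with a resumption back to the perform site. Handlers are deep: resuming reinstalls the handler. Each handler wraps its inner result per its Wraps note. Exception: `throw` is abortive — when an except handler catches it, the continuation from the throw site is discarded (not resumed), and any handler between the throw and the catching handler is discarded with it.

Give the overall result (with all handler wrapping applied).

Working:
choose[3, 1] @ H3
  branch[0] choose=3:
    ask @ H2 ⇒ 1
    H0 returns 2
    H1 returns [2]
    H2 returns [2]
    H3 returns [[2]]
  branch[1] choose=1:
    ask @ H2 ⇒ 1
    H0 returns 0
    H1 returns [0]
    H2 returns [0]
    H3 returns [[0]]
= [[2], [0]]

Answer: [[2], [0]]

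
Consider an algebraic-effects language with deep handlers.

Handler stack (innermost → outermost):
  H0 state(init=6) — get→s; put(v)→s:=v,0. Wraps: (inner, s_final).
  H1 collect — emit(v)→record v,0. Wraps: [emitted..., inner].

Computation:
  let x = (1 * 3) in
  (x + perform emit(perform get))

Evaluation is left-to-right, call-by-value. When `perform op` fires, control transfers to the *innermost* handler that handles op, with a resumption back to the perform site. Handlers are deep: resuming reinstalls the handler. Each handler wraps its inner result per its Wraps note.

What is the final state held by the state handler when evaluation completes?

Evaluation trace:
get @ H0 ⇒ 6
emit(6) @ H1 ⇒ out+=6
H0 returns (3, 6)
H1 returns [6, (3, 6)]
= [6, (3, 6)]

Answer: 6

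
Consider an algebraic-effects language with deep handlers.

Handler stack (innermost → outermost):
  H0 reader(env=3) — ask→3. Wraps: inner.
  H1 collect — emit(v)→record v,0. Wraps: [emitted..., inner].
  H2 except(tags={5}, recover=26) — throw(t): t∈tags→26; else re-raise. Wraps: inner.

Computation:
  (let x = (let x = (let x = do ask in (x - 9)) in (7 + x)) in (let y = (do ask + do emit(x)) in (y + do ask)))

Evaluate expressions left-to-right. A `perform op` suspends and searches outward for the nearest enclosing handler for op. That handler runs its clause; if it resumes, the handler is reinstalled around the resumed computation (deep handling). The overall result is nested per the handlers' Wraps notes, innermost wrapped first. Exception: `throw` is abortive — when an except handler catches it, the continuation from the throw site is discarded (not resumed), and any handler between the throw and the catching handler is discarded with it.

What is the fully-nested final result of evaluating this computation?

Step-by-step:
ask @ H0 ⇒ 3
ask @ H0 ⇒ 3
emit(1) @ H1 ⇒ out+=1
ask @ H0 ⇒ 3
H0 returns 6
H1 returns [1, 6]
H2 returns [1, 6]
= [1, 6]

Answer: [1, 6]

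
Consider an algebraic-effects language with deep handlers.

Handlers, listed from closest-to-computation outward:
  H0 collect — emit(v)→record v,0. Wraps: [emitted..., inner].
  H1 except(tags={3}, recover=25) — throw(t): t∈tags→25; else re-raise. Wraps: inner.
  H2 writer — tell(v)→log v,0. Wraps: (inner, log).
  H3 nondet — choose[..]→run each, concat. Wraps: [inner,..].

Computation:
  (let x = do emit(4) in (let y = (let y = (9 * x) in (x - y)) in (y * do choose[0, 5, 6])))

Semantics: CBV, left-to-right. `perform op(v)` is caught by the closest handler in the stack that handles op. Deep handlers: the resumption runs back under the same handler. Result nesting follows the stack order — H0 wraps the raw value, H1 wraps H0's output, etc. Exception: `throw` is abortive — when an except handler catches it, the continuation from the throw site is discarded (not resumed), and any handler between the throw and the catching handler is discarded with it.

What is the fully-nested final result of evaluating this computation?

Step-by-step:
emit(4) @ H0 ⇒ out+=4
choose[0, 5, 6] @ H3
  branch[0] choose=0:
    H0 returns [4, 0]
    H1 returns [4, 0]
    H2 returns ([4, 0], ())
    H3 returns [([4, 0], ())]
  branch[1] choose=5:
    H0 returns [4, 0]
    H1 returns [4, 0]
    H2 returns ([4, 0], ())
    H3 returns [([4, 0], ())]
  branch[2] choose=6:
    H0 returns [4, 0]
    H1 returns [4, 0]
    H2 returns ([4, 0], ())
    H3 returns [([4, 0], ())]
= [([4, 0], ()), ([4, 0], ()), ([4, 0], ())]

Answer: [([4, 0], ()), ([4, 0], ()), ([4, 0], ())]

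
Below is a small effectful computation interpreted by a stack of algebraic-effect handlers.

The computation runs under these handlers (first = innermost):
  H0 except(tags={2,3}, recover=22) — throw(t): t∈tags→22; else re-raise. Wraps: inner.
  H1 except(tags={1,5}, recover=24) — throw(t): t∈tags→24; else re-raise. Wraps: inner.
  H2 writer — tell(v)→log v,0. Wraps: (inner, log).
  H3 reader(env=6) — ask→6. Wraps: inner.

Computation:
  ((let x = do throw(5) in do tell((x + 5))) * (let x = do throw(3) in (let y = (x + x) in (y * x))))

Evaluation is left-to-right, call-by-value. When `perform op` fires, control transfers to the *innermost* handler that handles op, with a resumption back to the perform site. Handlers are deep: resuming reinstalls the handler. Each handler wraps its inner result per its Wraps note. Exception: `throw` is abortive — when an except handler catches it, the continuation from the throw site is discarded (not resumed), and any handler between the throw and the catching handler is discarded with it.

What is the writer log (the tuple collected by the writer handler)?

Answer: ()

Working:
throw(5) @ H0 re-raised
throw(5) @ H1 caught ⇒ 24
H2 returns (24, ())
H3 returns (24, ())
= (24, ())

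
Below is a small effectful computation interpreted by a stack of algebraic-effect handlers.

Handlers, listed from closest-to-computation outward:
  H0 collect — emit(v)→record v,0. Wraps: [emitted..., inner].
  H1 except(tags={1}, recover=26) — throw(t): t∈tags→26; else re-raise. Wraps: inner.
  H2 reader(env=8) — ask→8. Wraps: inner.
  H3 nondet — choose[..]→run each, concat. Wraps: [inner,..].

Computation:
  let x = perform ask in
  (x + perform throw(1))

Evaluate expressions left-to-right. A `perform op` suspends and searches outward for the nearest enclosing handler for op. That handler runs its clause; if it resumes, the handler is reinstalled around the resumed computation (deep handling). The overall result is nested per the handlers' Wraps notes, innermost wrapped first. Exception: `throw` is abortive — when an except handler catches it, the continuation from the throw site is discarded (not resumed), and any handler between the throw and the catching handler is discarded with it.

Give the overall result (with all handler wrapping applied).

Step-by-step:
ask @ H2 ⇒ 8
throw(1) @ H1 caught ⇒ 26
H2 returns 26
H3 returns [26]
= [26]

Answer: [26]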